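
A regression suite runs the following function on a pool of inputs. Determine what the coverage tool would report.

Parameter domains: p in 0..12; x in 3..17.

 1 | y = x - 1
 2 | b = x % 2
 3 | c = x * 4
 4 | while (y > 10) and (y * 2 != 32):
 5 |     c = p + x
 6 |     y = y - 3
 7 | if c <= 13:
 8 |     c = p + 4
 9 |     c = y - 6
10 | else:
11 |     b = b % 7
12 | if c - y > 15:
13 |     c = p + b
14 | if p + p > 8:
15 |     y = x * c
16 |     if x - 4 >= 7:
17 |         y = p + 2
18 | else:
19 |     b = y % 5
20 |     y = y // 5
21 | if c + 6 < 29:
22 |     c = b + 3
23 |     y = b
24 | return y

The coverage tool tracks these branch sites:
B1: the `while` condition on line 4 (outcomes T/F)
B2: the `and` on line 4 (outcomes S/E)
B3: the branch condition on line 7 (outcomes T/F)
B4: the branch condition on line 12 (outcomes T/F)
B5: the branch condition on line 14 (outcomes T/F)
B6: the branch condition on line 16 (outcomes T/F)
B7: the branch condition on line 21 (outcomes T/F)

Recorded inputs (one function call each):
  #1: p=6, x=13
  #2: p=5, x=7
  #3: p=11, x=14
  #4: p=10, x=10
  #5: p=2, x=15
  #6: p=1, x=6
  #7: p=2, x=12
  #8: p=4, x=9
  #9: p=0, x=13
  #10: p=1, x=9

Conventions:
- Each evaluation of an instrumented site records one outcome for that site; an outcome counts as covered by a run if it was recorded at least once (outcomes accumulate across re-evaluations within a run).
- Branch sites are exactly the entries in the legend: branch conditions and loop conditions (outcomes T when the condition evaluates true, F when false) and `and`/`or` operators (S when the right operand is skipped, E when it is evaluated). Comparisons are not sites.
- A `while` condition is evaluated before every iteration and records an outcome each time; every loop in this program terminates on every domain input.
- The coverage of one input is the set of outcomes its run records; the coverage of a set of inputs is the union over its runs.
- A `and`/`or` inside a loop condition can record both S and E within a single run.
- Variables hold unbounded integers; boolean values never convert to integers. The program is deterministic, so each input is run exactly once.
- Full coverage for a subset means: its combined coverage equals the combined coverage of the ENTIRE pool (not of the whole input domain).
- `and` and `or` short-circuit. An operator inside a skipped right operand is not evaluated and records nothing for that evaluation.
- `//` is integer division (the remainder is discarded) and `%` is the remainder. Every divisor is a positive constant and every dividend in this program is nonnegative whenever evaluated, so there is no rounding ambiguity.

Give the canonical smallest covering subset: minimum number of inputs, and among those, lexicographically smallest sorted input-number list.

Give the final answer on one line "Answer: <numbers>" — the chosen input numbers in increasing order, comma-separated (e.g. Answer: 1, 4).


input #1 (p=6, x=13): events B2->E, B1->T, B2->S, B1->F, B3->F, B4->F, B5->T, B6->T, B7->T; covers B1=T, B1=F, B2=S, B2=E, B3=F, B4=F, B5=T, B6=T, B7=T
input #2 (p=5, x=7): events B2->S, B1->F, B3->F, B4->T, B5->T, B6->F, B7->T; covers B1=F, B2=S, B3=F, B4=T, B5=T, B6=F, B7=T
input #3 (p=11, x=14): events B2->E, B1->T, B2->S, B1->F, B3->F, B4->F, B5->T, B6->T, B7->F; covers B1=T, B1=F, B2=S, B2=E, B3=F, B4=F, B5=T, B6=T, B7=F
input #4 (p=10, x=10): events B2->S, B1->F, B3->F, B4->T, B5->T, B6->F, B7->T; covers B1=F, B2=S, B3=F, B4=T, B5=T, B6=F, B7=T
input #5 (p=2, x=15): events B2->E, B1->T, B2->E, B1->T, B2->S, B1->F, B3->F, B4->F, B5->F, B7->T; covers B1=T, B1=F, B2=S, B2=E, B3=F, B4=F, B5=F, B7=T
input #6 (p=1, x=6): events B2->S, B1->F, B3->F, B4->T, B5->F, B7->T; covers B1=F, B2=S, B3=F, B4=T, B5=F, B7=T
input #7 (p=2, x=12): events B2->E, B1->T, B2->S, B1->F, B3->F, B4->F, B5->F, B7->T; covers B1=T, B1=F, B2=S, B2=E, B3=F, B4=F, B5=F, B7=T
input #8 (p=4, x=9): events B2->S, B1->F, B3->F, B4->T, B5->F, B7->T; covers B1=F, B2=S, B3=F, B4=T, B5=F, B7=T
input #9 (p=0, x=13): events B2->E, B1->T, B2->S, B1->F, B3->T, B4->F, B5->F, B7->T; covers B1=T, B1=F, B2=S, B2=E, B3=T, B4=F, B5=F, B7=T
input #10 (p=1, x=9): events B2->S, B1->F, B3->F, B4->T, B5->F, B7->T; covers B1=F, B2=S, B3=F, B4=T, B5=F, B7=T
the full pool covers 14 outcomes: B1=T, B1=F, B2=S, B2=E, B3=T, B3=F, B4=T, B4=F, B5=T, B5=F, B6=T, B6=F, B7=T, B7=F
no size-1 subset reaches all 14 outcomes (best union: 9/14)
no size-2 subset reaches all 14 outcomes (best union: 12/14)
inputs {2, 3, 9} (size 3) cover everything; no size-3 subset with a lexicographically smaller index list covers all 14
Answer: 2, 3, 9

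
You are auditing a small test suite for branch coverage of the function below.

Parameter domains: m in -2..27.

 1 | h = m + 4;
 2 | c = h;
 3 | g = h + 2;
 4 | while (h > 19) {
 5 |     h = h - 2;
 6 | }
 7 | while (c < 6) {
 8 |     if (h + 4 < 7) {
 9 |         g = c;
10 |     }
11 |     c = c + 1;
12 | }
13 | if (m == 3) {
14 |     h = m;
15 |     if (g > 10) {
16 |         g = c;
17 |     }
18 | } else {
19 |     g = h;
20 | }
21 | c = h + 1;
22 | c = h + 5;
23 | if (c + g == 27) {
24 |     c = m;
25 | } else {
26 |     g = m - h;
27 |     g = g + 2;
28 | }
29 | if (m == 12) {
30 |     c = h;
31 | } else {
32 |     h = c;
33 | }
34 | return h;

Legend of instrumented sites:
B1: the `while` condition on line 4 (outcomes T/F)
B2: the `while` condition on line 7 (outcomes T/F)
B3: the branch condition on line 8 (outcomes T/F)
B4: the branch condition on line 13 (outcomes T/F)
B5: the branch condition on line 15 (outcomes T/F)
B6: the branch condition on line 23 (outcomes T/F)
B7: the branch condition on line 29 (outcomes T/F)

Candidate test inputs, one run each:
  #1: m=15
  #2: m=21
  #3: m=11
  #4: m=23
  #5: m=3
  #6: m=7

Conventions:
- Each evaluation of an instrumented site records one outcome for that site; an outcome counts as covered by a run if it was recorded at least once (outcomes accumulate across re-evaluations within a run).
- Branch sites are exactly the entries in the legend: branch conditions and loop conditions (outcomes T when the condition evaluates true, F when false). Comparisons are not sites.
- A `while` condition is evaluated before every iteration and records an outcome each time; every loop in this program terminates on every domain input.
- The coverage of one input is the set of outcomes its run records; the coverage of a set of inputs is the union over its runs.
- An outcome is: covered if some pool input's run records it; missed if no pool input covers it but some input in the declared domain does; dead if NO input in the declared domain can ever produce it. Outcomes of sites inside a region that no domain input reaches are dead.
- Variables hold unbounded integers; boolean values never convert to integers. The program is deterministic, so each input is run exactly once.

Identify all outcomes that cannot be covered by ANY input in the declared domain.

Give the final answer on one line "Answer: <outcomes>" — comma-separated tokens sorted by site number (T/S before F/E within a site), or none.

checking every outcome against all 30 domain inputs:
  B5=T: zero occurrences over every domain input -> dead
  reachable outcomes have witnesses, e.g. B1=T (e.g. m=16), B1=F (e.g. m=-2), B2=T (e.g. m=-2), B2=F (e.g. m=-2)

Answer: B5=T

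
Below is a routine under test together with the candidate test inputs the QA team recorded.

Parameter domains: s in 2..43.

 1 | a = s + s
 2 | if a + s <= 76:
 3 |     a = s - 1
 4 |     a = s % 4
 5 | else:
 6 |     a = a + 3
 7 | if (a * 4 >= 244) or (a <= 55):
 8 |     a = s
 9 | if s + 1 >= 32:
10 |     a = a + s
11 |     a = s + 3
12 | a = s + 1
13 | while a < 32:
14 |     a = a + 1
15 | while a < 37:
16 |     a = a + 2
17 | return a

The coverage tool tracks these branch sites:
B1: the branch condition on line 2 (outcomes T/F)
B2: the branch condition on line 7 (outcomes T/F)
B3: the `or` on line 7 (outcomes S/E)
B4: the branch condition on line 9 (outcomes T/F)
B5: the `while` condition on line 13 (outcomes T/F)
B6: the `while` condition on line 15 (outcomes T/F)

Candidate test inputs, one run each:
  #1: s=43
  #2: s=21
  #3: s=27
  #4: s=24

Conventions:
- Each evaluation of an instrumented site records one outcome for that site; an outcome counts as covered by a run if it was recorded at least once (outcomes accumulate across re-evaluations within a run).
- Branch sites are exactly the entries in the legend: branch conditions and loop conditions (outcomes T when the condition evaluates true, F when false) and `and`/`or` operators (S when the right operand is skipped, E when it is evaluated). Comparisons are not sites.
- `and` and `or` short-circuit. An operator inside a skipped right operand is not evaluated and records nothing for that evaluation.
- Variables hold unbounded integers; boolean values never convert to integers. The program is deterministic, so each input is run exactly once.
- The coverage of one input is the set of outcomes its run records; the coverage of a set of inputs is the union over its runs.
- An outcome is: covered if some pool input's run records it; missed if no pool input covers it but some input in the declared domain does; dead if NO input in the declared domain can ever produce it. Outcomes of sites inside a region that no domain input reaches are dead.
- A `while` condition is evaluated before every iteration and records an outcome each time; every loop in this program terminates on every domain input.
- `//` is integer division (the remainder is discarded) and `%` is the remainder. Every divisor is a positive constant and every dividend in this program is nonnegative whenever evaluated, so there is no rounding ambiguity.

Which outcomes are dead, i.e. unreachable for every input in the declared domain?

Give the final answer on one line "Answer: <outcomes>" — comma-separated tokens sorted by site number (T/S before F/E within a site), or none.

checking every outcome against all 42 domain inputs:
  reachable outcomes have witnesses, e.g. B1=T (e.g. s=2), B1=F (e.g. s=26), B2=T (e.g. s=2), B2=F (e.g. s=27)

Answer: none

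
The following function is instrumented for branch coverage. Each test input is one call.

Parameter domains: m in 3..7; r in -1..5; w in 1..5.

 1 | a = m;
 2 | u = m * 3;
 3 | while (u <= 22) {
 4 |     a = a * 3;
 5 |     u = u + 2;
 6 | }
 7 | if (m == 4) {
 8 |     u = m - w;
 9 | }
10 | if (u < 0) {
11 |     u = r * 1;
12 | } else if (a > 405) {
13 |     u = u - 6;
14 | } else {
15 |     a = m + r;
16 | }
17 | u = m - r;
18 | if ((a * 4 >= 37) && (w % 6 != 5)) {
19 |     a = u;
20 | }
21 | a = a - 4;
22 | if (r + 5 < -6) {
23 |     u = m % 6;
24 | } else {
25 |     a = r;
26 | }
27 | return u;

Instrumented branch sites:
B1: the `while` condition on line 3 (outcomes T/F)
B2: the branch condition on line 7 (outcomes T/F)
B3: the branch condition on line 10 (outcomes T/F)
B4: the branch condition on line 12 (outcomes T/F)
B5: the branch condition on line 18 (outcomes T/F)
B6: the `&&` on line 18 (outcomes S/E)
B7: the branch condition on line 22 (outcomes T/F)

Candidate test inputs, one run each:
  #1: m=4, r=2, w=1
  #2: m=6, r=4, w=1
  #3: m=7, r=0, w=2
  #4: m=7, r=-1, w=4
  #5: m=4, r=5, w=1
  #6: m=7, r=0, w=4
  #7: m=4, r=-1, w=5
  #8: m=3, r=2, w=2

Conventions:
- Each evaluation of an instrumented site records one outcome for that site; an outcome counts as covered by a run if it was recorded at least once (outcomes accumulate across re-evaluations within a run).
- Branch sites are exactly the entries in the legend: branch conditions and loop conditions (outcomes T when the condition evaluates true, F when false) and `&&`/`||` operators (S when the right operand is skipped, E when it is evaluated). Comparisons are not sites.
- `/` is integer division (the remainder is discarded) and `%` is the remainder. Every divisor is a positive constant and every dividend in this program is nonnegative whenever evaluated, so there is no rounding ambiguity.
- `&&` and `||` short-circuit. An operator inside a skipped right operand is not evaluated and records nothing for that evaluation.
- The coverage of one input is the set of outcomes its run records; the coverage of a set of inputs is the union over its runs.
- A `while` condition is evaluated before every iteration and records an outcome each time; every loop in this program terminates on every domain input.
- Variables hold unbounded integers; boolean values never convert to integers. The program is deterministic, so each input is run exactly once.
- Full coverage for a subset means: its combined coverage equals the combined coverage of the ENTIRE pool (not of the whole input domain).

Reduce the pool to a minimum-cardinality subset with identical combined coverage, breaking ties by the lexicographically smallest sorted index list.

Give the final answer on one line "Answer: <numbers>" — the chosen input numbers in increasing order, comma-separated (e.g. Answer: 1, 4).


#1 (m=4, r=2, w=1) -> B1->T, B1->T, B1->T, B1->T, B1->T, B1->T, B1->F, B2->T, B3->F, B4->T, B6->E, B5->T, B7->F; covered: B1=T, B1=F, B2=T, B3=F, B4=T, B5=T, B6=E, B7=F
#2 (m=6, r=4, w=1) -> B1->T, B1->T, B1->T, B1->F, B2->F, B3->F, B4->F, B6->E, B5->T, B7->F; covered: B1=T, B1=F, B2=F, B3=F, B4=F, B5=T, B6=E, B7=F
#3 (m=7, r=0, w=2) -> B1->T, B1->F, B2->F, B3->F, B4->F, B6->S, B5->F, B7->F; covered: B1=T, B1=F, B2=F, B3=F, B4=F, B5=F, B6=S, B7=F
#4 (m=7, r=-1, w=4) -> B1->T, B1->F, B2->F, B3->F, B4->F, B6->S, B5->F, B7->F; covered: B1=T, B1=F, B2=F, B3=F, B4=F, B5=F, B6=S, B7=F
#5 (m=4, r=5, w=1) -> B1->T, B1->T, B1->T, B1->T, B1->T, B1->T, B1->F, B2->T, B3->F, B4->T, B6->E, B5->T, B7->F; covered: B1=T, B1=F, B2=T, B3=F, B4=T, B5=T, B6=E, B7=F
#6 (m=7, r=0, w=4) -> B1->T, B1->F, B2->F, B3->F, B4->F, B6->S, B5->F, B7->F; covered: B1=T, B1=F, B2=F, B3=F, B4=F, B5=F, B6=S, B7=F
#7 (m=4, r=-1, w=5) -> B1->T, B1->T, B1->T, B1->T, B1->T, B1->T, B1->F, B2->T, B3->T, B6->E, B5->F, B7->F; covered: B1=T, B1=F, B2=T, B3=T, B5=F, B6=E, B7=F
#8 (m=3, r=2, w=2) -> B1->T, B1->T, B1->T, B1->T, B1->T, B1->T, B1->T, B1->F, B2->F, B3->F, B4->T, B6->E, B5->T, B7->F; covered: B1=T, B1=F, B2=F, B3=F, B4=T, B5=T, B6=E, B7=F
union over all inputs: B1=T, B1=F, B2=T, B2=F, B3=T, B3=F, B4=T, B4=F, B5=T, B5=F, B6=S, B6=E, B7=F (13 outcomes)
size 1 is not enough: best union over all size-1 subsets is 8/13
size 2 is not enough: best union over all size-2 subsets is 12/13
size 3: inputs {1, 3, 7} cover all 13 outcomes, and no lexicographically smaller subset of this size does
Answer: 1, 3, 7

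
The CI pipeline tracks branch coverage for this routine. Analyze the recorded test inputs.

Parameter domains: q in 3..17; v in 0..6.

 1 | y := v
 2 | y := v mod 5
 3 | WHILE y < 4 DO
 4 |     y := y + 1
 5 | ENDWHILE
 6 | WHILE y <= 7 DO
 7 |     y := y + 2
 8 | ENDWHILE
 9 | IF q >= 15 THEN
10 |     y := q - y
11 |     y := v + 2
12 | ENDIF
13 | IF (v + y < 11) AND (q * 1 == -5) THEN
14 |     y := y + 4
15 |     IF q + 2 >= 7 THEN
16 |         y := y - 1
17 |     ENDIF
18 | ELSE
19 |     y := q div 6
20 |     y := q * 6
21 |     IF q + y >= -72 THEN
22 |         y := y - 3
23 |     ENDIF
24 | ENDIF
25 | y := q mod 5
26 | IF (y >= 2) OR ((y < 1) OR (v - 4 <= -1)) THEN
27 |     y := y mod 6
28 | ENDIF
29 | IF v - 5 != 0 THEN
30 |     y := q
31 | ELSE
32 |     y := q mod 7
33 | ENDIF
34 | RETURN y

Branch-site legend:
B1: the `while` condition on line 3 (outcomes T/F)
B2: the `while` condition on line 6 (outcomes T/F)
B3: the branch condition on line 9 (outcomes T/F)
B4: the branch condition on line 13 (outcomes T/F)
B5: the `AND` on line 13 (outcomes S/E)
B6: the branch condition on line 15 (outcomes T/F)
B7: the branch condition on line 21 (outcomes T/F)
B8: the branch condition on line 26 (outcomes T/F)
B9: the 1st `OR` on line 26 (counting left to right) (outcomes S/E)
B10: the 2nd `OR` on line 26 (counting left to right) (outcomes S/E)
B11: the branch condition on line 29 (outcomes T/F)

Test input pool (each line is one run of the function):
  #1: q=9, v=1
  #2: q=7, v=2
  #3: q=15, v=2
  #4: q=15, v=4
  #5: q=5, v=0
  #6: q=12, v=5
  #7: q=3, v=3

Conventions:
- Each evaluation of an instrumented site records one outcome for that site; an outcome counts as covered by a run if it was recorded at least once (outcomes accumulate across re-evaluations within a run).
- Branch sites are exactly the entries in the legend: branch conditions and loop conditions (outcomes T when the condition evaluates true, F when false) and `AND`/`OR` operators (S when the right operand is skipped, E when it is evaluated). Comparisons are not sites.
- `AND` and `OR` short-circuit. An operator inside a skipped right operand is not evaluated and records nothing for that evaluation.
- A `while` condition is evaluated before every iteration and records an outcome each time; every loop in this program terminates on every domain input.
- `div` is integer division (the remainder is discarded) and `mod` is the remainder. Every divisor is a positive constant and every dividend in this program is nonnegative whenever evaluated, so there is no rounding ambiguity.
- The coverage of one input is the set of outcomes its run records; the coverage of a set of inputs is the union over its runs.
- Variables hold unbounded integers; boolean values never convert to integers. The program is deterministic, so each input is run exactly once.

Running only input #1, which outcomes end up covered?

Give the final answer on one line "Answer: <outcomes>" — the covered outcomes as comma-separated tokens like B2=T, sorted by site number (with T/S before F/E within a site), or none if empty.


Event log for input #1 (q=9, v=1):
  B1->T, B1->T, B1->T, B1->F, B2->T, B2->T, B2->F, B3->F, B5->E, B4->F
  B7->T, B9->S, B8->T, B11->T
collecting distinct outcomes: B1=T, B1=F, B2=T, B2=F, B3=F, B4=F, B5=E, B7=T, B8=T, B9=S, B11=T
Answer: B1=T, B1=F, B2=T, B2=F, B3=F, B4=F, B5=E, B7=T, B8=T, B9=S, B11=T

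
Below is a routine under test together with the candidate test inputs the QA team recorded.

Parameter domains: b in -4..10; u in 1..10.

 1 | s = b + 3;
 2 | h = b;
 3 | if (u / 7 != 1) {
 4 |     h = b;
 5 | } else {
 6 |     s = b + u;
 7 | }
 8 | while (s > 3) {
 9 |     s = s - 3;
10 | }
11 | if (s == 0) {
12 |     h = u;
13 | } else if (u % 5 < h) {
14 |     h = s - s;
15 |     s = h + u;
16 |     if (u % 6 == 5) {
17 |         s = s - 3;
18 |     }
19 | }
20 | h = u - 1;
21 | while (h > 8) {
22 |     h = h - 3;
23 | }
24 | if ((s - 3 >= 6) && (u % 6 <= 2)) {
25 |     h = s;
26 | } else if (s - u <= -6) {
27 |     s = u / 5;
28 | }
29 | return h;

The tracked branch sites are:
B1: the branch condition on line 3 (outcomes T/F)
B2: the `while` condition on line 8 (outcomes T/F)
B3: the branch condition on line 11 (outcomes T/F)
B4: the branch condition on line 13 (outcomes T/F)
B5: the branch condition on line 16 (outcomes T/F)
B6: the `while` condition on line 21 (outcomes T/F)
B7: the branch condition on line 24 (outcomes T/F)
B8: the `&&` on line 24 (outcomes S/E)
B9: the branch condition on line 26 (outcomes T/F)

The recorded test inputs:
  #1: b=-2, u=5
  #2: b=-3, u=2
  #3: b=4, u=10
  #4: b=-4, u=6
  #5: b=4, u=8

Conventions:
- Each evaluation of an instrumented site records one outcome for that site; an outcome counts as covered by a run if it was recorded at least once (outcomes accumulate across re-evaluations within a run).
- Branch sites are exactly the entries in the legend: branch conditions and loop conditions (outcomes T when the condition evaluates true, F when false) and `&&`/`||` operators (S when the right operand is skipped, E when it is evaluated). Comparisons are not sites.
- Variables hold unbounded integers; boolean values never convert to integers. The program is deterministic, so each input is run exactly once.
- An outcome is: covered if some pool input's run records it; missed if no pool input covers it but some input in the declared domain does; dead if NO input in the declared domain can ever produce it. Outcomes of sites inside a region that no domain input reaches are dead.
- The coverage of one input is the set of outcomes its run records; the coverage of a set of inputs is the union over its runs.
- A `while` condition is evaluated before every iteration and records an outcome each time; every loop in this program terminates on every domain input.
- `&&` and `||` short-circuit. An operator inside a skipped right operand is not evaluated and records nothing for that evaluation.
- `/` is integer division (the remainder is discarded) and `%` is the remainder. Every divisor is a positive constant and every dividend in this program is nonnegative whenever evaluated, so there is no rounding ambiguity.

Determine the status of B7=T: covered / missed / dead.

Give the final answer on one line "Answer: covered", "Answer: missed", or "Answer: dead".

no pool input records B7=T
checking all 150 inputs in the declared domain: B7=T is never recorded -> dead

Answer: dead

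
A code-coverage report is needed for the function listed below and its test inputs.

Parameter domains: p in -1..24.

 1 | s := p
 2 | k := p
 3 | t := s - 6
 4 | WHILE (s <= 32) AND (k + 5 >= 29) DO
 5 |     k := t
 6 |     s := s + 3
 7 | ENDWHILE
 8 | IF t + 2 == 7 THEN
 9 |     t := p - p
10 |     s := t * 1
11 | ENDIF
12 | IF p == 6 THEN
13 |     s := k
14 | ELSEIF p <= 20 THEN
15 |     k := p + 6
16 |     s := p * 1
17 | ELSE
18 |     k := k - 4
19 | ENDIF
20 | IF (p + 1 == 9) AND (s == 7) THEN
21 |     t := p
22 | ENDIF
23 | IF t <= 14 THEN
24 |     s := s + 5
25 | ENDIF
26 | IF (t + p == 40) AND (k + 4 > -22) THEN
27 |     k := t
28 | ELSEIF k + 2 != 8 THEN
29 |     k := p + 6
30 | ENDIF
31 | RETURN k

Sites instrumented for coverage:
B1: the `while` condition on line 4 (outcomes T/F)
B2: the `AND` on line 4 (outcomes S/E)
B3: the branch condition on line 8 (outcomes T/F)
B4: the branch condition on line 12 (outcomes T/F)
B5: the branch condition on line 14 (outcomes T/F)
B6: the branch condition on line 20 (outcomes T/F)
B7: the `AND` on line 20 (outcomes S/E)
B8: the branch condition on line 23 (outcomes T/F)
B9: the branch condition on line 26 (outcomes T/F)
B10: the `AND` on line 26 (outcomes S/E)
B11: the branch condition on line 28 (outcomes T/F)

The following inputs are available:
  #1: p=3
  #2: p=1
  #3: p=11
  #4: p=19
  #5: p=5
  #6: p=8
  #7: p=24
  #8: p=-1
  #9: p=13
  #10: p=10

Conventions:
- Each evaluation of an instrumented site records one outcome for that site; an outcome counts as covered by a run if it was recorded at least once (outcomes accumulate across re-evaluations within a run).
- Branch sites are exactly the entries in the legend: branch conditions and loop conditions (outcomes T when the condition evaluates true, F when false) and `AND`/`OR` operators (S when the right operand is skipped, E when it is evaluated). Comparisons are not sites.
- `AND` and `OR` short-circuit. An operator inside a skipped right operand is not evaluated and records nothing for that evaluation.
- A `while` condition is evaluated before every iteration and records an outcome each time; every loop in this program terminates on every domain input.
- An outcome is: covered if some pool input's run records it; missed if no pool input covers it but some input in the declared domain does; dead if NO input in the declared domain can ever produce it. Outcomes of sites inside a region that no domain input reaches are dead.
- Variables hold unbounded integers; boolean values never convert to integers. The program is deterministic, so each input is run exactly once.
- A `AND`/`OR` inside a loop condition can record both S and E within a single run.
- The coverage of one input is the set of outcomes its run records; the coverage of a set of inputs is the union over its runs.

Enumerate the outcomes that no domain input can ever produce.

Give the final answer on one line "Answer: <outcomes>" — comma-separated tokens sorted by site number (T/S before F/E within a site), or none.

exhaustive pass over the 26-input domain:
  B2=S: no domain input ever produces it -> dead
  B6=T: no domain input ever produces it -> dead
  reachable outcomes have witnesses, e.g. B1=T (e.g. p=24), B1=F (e.g. p=-1), B2=E (e.g. p=-1), B3=T (e.g. p=11)

Answer: B2=S, B6=T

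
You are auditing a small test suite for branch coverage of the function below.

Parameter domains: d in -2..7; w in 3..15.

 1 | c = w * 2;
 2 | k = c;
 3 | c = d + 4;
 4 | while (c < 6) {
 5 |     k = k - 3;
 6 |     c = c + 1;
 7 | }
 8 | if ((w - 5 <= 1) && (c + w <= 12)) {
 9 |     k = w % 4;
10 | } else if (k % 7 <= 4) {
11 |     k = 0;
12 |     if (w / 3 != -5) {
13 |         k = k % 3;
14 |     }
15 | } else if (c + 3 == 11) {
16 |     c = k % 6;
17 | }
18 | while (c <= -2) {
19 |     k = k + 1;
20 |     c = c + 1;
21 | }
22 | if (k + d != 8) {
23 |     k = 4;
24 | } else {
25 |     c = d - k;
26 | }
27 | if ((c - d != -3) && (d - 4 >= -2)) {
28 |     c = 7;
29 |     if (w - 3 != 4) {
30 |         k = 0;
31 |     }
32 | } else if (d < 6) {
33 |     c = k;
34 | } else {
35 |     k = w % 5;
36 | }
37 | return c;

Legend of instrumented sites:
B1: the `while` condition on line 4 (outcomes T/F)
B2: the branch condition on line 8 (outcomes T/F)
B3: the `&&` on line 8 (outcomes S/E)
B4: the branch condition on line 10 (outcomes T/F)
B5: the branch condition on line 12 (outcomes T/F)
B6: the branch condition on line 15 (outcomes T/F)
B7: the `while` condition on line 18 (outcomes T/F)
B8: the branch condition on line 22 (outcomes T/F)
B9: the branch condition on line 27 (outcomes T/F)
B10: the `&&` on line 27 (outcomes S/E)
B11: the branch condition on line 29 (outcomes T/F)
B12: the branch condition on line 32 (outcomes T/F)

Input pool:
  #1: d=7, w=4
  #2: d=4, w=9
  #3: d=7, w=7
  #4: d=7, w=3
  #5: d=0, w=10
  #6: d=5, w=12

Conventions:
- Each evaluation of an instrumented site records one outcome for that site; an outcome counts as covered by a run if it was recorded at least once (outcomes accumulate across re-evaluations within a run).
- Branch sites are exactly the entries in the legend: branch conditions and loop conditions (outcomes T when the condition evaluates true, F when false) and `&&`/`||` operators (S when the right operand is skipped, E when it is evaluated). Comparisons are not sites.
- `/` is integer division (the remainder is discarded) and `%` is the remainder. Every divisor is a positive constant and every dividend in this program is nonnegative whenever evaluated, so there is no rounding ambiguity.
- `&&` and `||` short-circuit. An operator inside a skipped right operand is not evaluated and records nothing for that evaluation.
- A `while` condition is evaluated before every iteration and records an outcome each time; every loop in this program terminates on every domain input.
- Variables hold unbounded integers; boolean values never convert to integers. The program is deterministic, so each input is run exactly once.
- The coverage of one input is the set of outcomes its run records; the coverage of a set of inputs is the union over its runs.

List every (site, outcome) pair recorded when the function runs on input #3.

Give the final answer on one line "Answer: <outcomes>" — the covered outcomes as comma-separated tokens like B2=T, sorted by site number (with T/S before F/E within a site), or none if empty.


Event log for input #3 (d=7, w=7):
  B1->F, B3->S, B2->F, B4->T, B5->T, B7->F, B8->T, B10->E, B9->T, B11->F
distinct outcomes covered: B1=F, B2=F, B3=S, B4=T, B5=T, B7=F, B8=T, B9=T, B10=E, B11=F
Answer: B1=F, B2=F, B3=S, B4=T, B5=T, B7=F, B8=T, B9=T, B10=E, B11=F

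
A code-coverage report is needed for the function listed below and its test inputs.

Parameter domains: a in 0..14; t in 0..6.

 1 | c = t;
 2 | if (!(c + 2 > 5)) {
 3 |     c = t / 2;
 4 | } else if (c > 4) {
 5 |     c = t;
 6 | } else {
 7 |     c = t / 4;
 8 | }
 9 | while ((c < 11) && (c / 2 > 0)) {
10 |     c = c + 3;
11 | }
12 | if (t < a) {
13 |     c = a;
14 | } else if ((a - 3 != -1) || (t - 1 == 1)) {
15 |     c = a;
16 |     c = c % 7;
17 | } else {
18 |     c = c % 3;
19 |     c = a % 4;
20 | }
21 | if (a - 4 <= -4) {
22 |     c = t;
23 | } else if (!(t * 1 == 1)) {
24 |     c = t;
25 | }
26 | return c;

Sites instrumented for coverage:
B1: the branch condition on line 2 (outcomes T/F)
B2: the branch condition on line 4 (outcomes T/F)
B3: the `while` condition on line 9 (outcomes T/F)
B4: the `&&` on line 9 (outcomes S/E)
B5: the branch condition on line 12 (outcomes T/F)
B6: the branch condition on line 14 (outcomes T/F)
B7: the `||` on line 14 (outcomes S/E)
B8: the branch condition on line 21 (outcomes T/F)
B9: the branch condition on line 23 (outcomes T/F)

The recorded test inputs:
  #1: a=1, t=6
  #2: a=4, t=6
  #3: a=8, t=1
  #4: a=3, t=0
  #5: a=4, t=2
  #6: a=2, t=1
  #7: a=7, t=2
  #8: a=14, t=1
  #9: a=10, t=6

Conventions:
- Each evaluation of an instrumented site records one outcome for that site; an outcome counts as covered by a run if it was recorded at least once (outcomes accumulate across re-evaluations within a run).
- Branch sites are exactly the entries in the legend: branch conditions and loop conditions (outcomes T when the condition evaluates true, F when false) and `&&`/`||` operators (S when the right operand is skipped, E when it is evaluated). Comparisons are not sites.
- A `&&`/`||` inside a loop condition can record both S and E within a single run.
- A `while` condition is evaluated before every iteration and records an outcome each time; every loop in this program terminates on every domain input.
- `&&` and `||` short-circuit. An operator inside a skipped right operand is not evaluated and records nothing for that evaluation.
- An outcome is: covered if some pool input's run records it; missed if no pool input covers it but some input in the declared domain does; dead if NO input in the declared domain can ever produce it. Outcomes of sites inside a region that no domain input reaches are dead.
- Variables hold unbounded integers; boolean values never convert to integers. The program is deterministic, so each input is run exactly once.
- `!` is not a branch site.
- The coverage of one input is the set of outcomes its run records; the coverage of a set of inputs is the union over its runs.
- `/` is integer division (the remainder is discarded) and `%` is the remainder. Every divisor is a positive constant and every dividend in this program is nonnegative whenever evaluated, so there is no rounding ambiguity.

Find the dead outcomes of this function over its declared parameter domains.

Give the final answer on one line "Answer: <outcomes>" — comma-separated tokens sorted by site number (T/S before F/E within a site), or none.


checking every outcome against all 105 domain inputs:
  reachable outcomes have witnesses, e.g. B1=T (e.g. a=0, t=0), B1=F (e.g. a=0, t=4), B2=T (e.g. a=0, t=5), B2=F (e.g. a=0, t=4)
Answer: none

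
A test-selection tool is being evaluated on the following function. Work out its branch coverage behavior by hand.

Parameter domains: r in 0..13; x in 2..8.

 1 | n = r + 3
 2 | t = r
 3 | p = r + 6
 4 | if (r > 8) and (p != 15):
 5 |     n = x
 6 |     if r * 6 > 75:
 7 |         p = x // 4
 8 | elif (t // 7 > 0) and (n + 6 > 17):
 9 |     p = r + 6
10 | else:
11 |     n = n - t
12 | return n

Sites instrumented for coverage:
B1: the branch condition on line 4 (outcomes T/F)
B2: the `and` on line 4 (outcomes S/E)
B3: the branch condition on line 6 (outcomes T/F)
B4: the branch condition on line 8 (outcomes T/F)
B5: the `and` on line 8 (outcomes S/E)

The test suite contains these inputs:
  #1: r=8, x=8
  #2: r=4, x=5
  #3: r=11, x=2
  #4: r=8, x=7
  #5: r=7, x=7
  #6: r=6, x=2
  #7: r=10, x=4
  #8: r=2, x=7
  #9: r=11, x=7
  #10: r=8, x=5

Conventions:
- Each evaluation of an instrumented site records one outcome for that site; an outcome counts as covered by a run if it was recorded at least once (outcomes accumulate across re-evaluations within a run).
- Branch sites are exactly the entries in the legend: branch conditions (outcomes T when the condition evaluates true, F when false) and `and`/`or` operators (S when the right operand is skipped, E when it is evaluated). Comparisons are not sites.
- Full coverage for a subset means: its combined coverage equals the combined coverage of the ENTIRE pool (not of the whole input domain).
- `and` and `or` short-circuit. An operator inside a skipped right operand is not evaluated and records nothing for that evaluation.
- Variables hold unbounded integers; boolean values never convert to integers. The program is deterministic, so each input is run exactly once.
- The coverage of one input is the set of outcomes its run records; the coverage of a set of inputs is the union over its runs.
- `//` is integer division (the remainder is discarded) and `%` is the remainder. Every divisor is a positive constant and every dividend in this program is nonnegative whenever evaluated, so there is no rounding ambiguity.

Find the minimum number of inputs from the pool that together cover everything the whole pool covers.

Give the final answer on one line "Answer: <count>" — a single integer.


#1 (r=8, x=8) -> B2->S, B1->F, B5->E, B4->F; covered: B1=F, B2=S, B4=F, B5=E
#2 (r=4, x=5) -> B2->S, B1->F, B5->S, B4->F; covered: B1=F, B2=S, B4=F, B5=S
#3 (r=11, x=2) -> B2->E, B1->T, B3->F; covered: B1=T, B2=E, B3=F
#4 (r=8, x=7) -> B2->S, B1->F, B5->E, B4->F; covered: B1=F, B2=S, B4=F, B5=E
#5 (r=7, x=7) -> B2->S, B1->F, B5->E, B4->F; covered: B1=F, B2=S, B4=F, B5=E
#6 (r=6, x=2) -> B2->S, B1->F, B5->S, B4->F; covered: B1=F, B2=S, B4=F, B5=S
#7 (r=10, x=4) -> B2->E, B1->T, B3->F; covered: B1=T, B2=E, B3=F
#8 (r=2, x=7) -> B2->S, B1->F, B5->S, B4->F; covered: B1=F, B2=S, B4=F, B5=S
#9 (r=11, x=7) -> B2->E, B1->T, B3->F; covered: B1=T, B2=E, B3=F
#10 (r=8, x=5) -> B2->S, B1->F, B5->E, B4->F; covered: B1=F, B2=S, B4=F, B5=E
union over all inputs: B1=T, B1=F, B2=S, B2=E, B3=F, B4=F, B5=S, B5=E (8 outcomes)
every size-1 subset falls short of the 8 outcomes (best: 4/8)
every size-2 subset falls short of the 8 outcomes (best: 7/8)
the canonical winner is {1, 2, 3}: size 3, full 8-outcome coverage, earliest index list among size-3 covers
Answer: 3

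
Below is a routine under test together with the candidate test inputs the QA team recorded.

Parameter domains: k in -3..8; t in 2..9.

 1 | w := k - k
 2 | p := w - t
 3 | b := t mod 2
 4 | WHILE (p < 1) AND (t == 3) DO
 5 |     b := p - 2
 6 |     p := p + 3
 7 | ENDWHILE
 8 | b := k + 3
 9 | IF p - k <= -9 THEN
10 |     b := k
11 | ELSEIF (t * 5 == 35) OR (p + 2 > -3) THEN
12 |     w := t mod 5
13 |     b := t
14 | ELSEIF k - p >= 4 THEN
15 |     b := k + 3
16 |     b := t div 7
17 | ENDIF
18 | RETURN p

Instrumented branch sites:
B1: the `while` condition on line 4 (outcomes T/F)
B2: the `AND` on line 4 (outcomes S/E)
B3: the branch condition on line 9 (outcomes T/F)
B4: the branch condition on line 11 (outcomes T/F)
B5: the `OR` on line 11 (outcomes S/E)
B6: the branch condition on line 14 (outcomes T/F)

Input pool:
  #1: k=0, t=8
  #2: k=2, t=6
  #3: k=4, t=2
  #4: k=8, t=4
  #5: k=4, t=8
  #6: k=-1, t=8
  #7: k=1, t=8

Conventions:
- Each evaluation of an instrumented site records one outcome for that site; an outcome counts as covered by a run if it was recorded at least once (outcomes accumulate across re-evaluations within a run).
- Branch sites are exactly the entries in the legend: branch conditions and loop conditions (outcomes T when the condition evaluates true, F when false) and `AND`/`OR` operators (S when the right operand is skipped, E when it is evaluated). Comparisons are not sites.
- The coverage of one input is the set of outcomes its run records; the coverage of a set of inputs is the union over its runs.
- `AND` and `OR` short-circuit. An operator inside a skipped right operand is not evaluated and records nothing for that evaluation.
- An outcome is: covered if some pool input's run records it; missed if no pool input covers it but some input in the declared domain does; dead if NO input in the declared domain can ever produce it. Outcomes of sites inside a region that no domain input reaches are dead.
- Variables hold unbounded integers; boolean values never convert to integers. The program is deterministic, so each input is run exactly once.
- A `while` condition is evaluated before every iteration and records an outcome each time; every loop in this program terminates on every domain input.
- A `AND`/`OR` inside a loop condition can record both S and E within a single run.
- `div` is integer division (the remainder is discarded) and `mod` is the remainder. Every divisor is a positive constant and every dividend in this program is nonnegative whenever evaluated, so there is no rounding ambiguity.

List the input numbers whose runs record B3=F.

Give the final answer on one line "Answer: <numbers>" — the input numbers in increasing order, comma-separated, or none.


input #1 (k=0, t=8): produces B3=F
input #2 (k=2, t=6): produces B3=F
input #3 (k=4, t=2): produces B3=F
input #4 (k=8, t=4): does not produce B3=F
input #5 (k=4, t=8): does not produce B3=F
input #6 (k=-1, t=8): produces B3=F
input #7 (k=1, t=8): does not produce B3=F
Answer: 1, 2, 3, 6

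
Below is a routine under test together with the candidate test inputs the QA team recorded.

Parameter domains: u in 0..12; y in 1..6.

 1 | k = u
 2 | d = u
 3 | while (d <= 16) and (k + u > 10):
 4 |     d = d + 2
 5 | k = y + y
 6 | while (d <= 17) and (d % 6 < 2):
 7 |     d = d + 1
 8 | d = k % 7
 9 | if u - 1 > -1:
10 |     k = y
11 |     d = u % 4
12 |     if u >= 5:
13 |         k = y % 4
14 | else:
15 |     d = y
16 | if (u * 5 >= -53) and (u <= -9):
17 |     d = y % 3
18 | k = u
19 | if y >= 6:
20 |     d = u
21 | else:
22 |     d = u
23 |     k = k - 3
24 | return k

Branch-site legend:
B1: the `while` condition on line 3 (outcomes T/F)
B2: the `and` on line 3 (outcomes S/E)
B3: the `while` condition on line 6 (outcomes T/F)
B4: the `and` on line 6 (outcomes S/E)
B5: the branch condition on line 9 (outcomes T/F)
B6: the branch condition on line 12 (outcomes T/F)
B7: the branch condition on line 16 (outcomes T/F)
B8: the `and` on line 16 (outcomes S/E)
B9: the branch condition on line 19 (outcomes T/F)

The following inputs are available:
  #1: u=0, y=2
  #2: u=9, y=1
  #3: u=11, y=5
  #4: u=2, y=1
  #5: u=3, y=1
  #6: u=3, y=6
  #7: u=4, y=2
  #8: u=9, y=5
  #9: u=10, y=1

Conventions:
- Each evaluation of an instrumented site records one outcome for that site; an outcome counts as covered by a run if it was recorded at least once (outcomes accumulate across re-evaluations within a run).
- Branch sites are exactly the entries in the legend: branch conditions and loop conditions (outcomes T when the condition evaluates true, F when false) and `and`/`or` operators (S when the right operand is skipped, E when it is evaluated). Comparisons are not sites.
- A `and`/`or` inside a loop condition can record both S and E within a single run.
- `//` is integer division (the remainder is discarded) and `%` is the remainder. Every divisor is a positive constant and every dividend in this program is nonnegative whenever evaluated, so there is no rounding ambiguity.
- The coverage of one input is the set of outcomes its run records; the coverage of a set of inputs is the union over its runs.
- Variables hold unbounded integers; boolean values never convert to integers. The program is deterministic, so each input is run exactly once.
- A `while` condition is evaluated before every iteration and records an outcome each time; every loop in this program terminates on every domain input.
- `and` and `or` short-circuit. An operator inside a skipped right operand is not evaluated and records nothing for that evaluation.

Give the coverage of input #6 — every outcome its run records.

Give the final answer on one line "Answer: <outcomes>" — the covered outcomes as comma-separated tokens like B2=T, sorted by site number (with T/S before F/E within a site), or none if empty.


Simulating input #6 (u=3, y=6) step by step:
  B2->E, B1->F, B4->E, B3->F, B5->T, B6->F, B8->E, B7->F, B9->T
as a set, this run covers: B1=F, B2=E, B3=F, B4=E, B5=T, B6=F, B7=F, B8=E, B9=T
Answer: B1=F, B2=E, B3=F, B4=E, B5=T, B6=F, B7=F, B8=E, B9=T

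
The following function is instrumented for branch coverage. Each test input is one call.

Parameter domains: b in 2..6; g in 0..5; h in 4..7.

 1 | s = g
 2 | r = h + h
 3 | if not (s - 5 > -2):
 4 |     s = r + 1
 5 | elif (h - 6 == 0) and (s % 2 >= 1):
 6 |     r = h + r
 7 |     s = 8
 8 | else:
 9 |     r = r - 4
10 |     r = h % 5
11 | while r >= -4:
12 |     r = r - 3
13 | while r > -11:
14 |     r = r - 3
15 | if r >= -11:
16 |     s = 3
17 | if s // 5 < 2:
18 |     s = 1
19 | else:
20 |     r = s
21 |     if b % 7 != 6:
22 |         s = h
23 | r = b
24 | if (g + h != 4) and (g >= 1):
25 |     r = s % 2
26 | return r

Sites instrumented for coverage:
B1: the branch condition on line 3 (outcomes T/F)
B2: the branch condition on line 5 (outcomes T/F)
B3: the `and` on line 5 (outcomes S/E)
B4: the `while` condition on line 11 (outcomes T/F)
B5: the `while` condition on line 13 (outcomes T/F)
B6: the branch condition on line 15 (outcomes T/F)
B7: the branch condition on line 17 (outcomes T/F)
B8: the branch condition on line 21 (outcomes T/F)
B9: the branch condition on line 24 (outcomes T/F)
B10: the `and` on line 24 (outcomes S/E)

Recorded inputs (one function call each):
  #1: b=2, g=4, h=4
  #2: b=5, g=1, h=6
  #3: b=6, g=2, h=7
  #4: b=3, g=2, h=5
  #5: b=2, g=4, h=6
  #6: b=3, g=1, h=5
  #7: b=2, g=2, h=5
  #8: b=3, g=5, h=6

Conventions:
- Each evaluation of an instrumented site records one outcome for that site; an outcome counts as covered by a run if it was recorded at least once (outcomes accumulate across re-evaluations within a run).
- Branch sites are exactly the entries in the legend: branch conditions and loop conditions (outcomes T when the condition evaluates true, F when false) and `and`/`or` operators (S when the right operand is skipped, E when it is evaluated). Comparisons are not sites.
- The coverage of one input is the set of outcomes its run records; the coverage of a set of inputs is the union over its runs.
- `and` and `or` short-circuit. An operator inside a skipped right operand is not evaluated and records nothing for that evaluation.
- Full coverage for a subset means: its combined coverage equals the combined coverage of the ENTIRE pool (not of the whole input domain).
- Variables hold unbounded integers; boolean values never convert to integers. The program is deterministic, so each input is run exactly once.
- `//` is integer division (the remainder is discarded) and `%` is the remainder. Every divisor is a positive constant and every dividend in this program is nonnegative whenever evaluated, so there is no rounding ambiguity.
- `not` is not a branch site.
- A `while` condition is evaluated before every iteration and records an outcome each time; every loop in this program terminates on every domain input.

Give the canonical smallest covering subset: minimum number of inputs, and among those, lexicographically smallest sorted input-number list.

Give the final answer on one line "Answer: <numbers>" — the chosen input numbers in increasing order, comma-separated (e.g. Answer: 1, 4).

run #1 (b=2, g=4, h=4) runs B1->F, B3->S, B2->F, B4->T, B4->T, B4->T, B4->F, B5->T, B5->T, B5->F, B6->T, B7->T, B10->E, B9->T; records B1=F, B2=F, B3=S, B4=T, B4=F, B5=T, B5=F, B6=T, B7=T, B9=T, B10=E
run #2 (b=5, g=1, h=6) runs B1->T, B4->T, B4->T, B4->T, B4->T, B4->T, B4->T, B4->F, B5->T, B5->T, B5->F, B6->F, B7->F, B8->T, ...; records B1=T, B4=T, B4=F, B5=T, B5=F, B6=F, B7=F, B8=T, B9=T, B10=E
run #3 (b=6, g=2, h=7) runs B1->T, B4->T, B4->T, B4->T, B4->T, B4->T, B4->T, B4->T, B4->F, B5->T, B5->T, B5->F, B6->F, B7->F, ...; records B1=T, B4=T, B4=F, B5=T, B5=F, B6=F, B7=F, B8=F, B9=T, B10=E
run #4 (b=3, g=2, h=5) runs B1->T, B4->T, B4->T, B4->T, B4->T, B4->T, B4->F, B5->T, B5->T, B5->F, B6->T, B7->T, B10->E, B9->T; records B1=T, B4=T, B4=F, B5=T, B5=F, B6=T, B7=T, B9=T, B10=E
run #5 (b=2, g=4, h=6) runs B1->F, B3->E, B2->F, B4->T, B4->T, B4->F, B5->T, B5->T, B5->F, B6->T, B7->T, B10->E, B9->T; records B1=F, B2=F, B3=E, B4=T, B4=F, B5=T, B5=F, B6=T, B7=T, B9=T, B10=E
run #6 (b=3, g=1, h=5) runs B1->T, B4->T, B4->T, B4->T, B4->T, B4->T, B4->F, B5->T, B5->T, B5->F, B6->T, B7->T, B10->E, B9->T; records B1=T, B4=T, B4=F, B5=T, B5=F, B6=T, B7=T, B9=T, B10=E
run #7 (b=2, g=2, h=5) runs B1->T, B4->T, B4->T, B4->T, B4->T, B4->T, B4->F, B5->T, B5->T, B5->F, B6->T, B7->T, B10->E, B9->T; records B1=T, B4=T, B4=F, B5=T, B5=F, B6=T, B7=T, B9=T, B10=E
run #8 (b=3, g=5, h=6) runs B1->F, B3->E, B2->T, B4->T, B4->T, B4->T, B4->T, B4->T, B4->T, B4->T, B4->T, B4->F, B5->T, B5->T, ...; records B1=F, B2=T, B3=E, B4=T, B4=F, B5=T, B5=F, B6=F, B7=T, B9=T, B10=E
union over all inputs: B1=T, B1=F, B2=T, B2=F, B3=S, B3=E, B4=T, B4=F, B5=T, B5=F, B6=T, B6=F, B7=T, B7=F, B8=T, B8=F, B9=T, B10=E (18 outcomes)
checked all size-1 subsets: none covers 18 outcomes (max 11/18)
checked all size-2 subsets: none covers 18 outcomes (max 15/18)
checked all size-3 subsets: none covers 18 outcomes (max 17/18)
inputs {1, 2, 3, 8} (size 4) cover everything; no size-4 subset with a lexicographically smaller index list covers all 18

Answer: 1, 2, 3, 8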